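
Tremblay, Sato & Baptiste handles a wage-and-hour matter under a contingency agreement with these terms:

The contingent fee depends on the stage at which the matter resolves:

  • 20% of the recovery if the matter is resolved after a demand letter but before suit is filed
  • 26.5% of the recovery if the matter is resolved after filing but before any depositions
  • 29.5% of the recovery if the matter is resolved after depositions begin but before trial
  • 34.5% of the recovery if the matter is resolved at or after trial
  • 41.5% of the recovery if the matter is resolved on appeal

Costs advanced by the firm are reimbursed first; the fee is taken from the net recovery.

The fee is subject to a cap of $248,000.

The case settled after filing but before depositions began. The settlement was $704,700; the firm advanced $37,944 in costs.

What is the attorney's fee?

$176,690.34

Fee base (net of costs): $704,700 − $37,944 = $666,756
The matter settled after filing but before depositions began, so the 26.5% rate applies.
$666,756 × 26.5% = $176,690.34
$176,690.34 is under the $248,000 cap.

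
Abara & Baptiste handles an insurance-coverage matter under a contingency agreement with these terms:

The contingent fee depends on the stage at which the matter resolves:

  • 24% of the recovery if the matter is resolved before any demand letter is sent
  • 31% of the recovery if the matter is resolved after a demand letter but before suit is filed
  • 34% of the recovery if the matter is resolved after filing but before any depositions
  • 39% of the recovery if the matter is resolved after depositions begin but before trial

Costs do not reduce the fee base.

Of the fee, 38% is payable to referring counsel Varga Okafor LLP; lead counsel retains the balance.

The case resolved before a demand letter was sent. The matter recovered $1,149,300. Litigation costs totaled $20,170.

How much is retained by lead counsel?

Fee base is the gross recovery, $1,149,300; costs are reimbursed separately.
The matter resolved before a demand letter was sent, so the 24% rate applies.
$1,149,300 × 24% = $275,832.00
Referral share: 38% of $275,832.00 = $104,816.16; lead counsel retains $275,832.00 − $104,816.16 = $171,015.84.

$171,015.84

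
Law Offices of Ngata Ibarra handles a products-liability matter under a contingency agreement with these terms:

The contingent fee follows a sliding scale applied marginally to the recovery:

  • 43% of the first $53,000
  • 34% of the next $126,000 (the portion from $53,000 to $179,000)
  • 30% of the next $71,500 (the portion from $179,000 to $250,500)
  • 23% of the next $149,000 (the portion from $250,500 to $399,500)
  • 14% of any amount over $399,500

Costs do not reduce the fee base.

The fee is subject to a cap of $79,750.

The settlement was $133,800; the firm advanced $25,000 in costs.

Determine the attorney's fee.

Fee base is the gross recovery, $133,800; costs are reimbursed separately.
First $53,000 at 43% = $22,790.00
Remaining $80,800 at 34% = $27,472.00
Fee: $22,790.00 + $27,472.00 = $50,262.00
$50,262.00 is under the $79,750 cap.

$50,262.00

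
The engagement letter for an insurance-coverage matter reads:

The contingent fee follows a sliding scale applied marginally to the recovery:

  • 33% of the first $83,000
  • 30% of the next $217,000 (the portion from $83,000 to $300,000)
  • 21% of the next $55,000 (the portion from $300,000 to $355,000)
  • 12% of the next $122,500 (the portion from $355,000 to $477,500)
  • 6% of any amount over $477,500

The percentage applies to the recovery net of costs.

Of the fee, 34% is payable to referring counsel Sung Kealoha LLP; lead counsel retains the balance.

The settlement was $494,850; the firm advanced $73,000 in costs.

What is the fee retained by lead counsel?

$73,960.92

Fee base (net of costs): $494,850 − $73,000 = $421,850
First $83,000 at 33% = $27,390.00
Next $217,000 at 30% = $65,100.00
Next $55,000 at 21% = $11,550.00
Remaining $66,850 at 12% = $8,022.00
Fee: $27,390.00 + $65,100.00 + $11,550.00 + $8,022.00 = $112,062.00
Referral share: 34% of $112,062.00 = $38,101.08; lead counsel retains $112,062.00 − $38,101.08 = $73,960.92.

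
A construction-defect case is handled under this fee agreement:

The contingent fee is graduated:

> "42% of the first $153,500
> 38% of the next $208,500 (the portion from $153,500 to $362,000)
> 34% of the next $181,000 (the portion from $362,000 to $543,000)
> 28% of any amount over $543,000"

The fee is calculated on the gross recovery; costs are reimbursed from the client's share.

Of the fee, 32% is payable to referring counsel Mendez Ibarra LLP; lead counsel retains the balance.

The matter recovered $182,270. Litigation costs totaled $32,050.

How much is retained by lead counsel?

$51,273.77

Fee base is the gross recovery, $182,270; costs are reimbursed separately.
First $153,500 at 42% = $64,470.00
Remaining $28,770 at 38% = $10,932.60
Fee: $64,470.00 + $10,932.60 = $75,402.60
Referral share: 32% of $75,402.60 = $24,128.83; lead counsel retains $75,402.60 − $24,128.83 = $51,273.77.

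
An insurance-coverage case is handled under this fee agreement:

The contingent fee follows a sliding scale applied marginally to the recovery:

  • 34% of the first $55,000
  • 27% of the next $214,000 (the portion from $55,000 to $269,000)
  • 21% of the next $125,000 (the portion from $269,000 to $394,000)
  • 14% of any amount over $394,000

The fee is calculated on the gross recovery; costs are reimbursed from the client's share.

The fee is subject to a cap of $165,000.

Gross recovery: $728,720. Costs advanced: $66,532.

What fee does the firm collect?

Fee base is the gross recovery, $728,720; costs are reimbursed separately.
First $55,000 at 34% = $18,700.00
Next $214,000 at 27% = $57,780.00
Next $125,000 at 21% = $26,250.00
Remaining $334,720 at 14% = $46,860.80
Fee: $18,700.00 + $57,780.00 + $26,250.00 + $46,860.80 = $149,590.80
$149,590.80 is under the $165,000 cap.

$149,590.80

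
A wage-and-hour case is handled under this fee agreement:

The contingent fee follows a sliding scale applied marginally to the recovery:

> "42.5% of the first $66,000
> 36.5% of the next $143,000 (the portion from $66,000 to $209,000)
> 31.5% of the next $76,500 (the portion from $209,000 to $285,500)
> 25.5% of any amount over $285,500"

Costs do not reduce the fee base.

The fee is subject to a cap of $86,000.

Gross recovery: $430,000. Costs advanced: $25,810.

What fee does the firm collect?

Fee base is the gross recovery, $430,000; costs are reimbursed separately.
First $66,000 at 42.5% = $28,050.00
Next $143,000 at 36.5% = $52,195.00
Next $76,500 at 31.5% = $24,097.50
Remaining $144,500 at 25.5% = $36,847.50
Fee: $28,050.00 + $52,195.00 + $24,097.50 + $36,847.50 = $141,190.00
$141,190.00 exceeds the $86,000 cap, so the fee is capped at $86,000.00.

$86,000.00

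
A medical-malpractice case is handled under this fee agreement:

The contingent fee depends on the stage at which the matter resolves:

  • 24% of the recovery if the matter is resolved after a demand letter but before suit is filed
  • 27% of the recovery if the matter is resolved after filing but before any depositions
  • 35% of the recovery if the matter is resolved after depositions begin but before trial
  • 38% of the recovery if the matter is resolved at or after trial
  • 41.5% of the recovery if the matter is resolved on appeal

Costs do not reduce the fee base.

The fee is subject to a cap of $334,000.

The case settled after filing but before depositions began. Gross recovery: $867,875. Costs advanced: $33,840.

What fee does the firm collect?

Fee base is the gross recovery, $867,875; costs are reimbursed separately.
The matter settled after filing but before depositions began, so the 27% rate applies.
$867,875 × 27% = $234,326.25
$234,326.25 is under the $334,000 cap.

$234,326.25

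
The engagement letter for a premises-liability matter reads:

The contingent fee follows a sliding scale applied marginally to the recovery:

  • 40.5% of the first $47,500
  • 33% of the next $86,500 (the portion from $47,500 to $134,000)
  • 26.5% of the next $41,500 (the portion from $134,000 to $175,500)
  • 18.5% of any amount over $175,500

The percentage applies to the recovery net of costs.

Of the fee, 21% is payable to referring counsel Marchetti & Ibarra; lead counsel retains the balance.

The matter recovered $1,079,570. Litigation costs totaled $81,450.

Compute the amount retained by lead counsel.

Fee base (net of costs): $1,079,570 − $81,450 = $998,120
First $47,500 at 40.5% = $19,237.50
Next $86,500 at 33% = $28,545.00
Next $41,500 at 26.5% = $10,997.50
Remaining $822,620 at 18.5% = $152,184.70
Fee: $19,237.50 + $28,545.00 + $10,997.50 + $152,184.70 = $210,964.70
Referral share: 21% of $210,964.70 = $44,302.59; lead counsel retains $210,964.70 − $44,302.59 = $166,662.11.

$166,662.11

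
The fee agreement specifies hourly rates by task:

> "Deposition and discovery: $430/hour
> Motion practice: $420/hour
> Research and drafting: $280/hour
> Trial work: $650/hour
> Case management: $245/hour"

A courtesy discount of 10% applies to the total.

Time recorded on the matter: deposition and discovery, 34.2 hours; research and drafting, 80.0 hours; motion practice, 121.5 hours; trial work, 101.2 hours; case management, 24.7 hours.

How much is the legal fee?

Deposition and discovery: 34.2 × $430 = $14,706.00
Motion practice: 121.5 × $420 = $51,030.00
Research and drafting: 80.0 × $280 = $22,400.00
Trial work: 101.2 × $650 = $65,780.00
Case management: 24.7 × $245 = $6,051.50
Subtotal: $159,967.50
Less 10% discount: −$15,996.75
Total: $159,967.50 − $15,996.75 = $143,970.75

$143,970.75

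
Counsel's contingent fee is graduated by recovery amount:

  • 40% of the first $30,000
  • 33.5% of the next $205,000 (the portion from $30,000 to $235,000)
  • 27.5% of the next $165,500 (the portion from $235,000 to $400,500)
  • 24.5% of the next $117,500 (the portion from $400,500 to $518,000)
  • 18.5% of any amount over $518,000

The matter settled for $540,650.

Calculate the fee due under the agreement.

First $30,000 at 40% = $12,000.00
Next $205,000 at 33.5% = $68,675.00
Next $165,500 at 27.5% = $45,512.50
Next $117,500 at 24.5% = $28,787.50
Remaining $22,650 at 18.5% = $4,190.25
Fee: $12,000.00 + $68,675.00 + $45,512.50 + $28,787.50 + $4,190.25 = $159,165.25

$159,165.25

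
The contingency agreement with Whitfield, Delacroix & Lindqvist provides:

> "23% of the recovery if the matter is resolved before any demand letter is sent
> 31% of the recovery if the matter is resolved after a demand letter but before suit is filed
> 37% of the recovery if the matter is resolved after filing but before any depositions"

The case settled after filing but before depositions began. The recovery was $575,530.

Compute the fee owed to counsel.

The matter settled after filing but before depositions began, so the 37% rate applies.
$575,530 × 37% = $212,946.10

$212,946.10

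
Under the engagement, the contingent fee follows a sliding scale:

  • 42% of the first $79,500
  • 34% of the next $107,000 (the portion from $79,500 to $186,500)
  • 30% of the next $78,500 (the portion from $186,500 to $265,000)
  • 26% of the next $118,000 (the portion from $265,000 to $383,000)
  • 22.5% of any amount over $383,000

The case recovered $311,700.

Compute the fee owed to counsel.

First $79,500 at 42% = $33,390.00
Next $107,000 at 34% = $36,380.00
Next $78,500 at 30% = $23,550.00
Remaining $46,700 at 26% = $12,142.00
Fee: $33,390.00 + $36,380.00 + $23,550.00 + $12,142.00 = $105,462.00

$105,462.00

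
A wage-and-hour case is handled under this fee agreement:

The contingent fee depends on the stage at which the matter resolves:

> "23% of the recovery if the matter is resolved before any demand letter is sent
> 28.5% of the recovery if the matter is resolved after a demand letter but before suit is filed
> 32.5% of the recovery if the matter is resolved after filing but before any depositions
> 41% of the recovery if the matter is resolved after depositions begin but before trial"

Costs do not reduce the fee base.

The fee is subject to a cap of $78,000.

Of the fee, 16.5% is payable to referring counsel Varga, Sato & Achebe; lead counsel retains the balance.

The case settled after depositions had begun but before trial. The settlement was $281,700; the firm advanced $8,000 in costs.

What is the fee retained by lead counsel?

$65,130.00

Fee base is the gross recovery, $281,700; costs are reimbursed separately.
The matter settled after depositions had begun but before trial, so the 41% rate applies.
$281,700 × 41% = $115,497.00
$115,497.00 exceeds the $78,000 cap, so the fee is capped at $78,000.00.
Referral share: 16.5% of $78,000.00 = $12,870.00; lead counsel retains $78,000.00 − $12,870.00 = $65,130.00.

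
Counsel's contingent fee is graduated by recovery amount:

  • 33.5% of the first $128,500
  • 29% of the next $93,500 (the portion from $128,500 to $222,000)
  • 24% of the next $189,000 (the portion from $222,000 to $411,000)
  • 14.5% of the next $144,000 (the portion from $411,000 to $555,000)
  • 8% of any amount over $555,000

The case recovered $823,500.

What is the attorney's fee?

First $128,500 at 33.5% = $43,047.50
Next $93,500 at 29% = $27,115.00
Next $189,000 at 24% = $45,360.00
Next $144,000 at 14.5% = $20,880.00
Remaining $268,500 at 8% = $21,480.00
Fee: $43,047.50 + $27,115.00 + $45,360.00 + $20,880.00 + $21,480.00 = $157,882.50

$157,882.50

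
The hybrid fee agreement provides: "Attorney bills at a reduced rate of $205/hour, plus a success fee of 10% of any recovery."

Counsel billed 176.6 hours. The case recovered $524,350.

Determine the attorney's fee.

Hourly: 176.6 × $205 = $36,203.00
Success fee: 10% of $524,350 = $52,435.00
Total: $36,203.00 + $52,435.00 = $88,638.00

$88,638.00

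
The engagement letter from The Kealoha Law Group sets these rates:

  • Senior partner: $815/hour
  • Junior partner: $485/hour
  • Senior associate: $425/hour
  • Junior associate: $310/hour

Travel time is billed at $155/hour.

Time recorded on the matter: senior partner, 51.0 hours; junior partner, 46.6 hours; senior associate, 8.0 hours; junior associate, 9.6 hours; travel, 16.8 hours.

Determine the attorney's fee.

Senior partner: 51.0 × $815 = $41,565.00
Junior partner: 46.6 × $485 = $22,601.00
Senior associate: 8.0 × $425 = $3,400.00
Junior associate: 9.6 × $310 = $2,976.00
Subtotal: $41,565.00 + $22,601.00 + $3,400.00 + $2,976.00 = $70,542.00
Travel: 16.8 × $155 = $2,604.00
Total: $70,542.00 + $2,604.00 = $73,146.00

$73,146.00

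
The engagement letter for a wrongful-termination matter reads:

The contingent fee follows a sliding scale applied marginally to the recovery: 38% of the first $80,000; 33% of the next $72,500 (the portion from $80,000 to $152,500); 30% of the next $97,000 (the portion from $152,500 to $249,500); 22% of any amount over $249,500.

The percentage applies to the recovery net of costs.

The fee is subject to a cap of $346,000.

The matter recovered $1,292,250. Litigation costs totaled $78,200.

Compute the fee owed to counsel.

$295,626.00

Fee base (net of costs): $1,292,250 − $78,200 = $1,214,050
First $80,000 at 38% = $30,400.00
Next $72,500 at 33% = $23,925.00
Next $97,000 at 30% = $29,100.00
Remaining $964,550 at 22% = $212,201.00
Fee: $30,400.00 + $23,925.00 + $29,100.00 + $212,201.00 = $295,626.00
$295,626.00 is under the $346,000 cap.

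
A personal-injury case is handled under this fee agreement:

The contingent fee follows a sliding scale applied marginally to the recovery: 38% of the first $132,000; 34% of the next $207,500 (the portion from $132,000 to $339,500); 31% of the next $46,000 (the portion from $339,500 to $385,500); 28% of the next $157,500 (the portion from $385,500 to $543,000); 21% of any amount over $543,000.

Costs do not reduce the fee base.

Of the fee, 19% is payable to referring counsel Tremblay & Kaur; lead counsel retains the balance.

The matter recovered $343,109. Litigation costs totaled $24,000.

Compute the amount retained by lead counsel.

Fee base is the gross recovery, $343,109; costs are reimbursed separately.
First $132,000 at 38% = $50,160.00
Next $207,500 at 34% = $70,550.00
Remaining $3,609 at 31% = $1,118.79
Fee: $50,160.00 + $70,550.00 + $1,118.79 = $121,828.79
Referral share: 19% of $121,828.79 = $23,147.47; lead counsel retains $121,828.79 − $23,147.47 = $98,681.32.

$98,681.32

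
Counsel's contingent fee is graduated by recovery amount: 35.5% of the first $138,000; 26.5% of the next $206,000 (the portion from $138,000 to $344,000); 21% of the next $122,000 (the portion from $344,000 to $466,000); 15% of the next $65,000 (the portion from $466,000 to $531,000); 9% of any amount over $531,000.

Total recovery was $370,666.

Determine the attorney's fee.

$109,179.86

First $138,000 at 35.5% = $48,990.00
Next $206,000 at 26.5% = $54,590.00
Remaining $26,666 at 21% = $5,599.86
Fee: $48,990.00 + $54,590.00 + $5,599.86 = $109,179.86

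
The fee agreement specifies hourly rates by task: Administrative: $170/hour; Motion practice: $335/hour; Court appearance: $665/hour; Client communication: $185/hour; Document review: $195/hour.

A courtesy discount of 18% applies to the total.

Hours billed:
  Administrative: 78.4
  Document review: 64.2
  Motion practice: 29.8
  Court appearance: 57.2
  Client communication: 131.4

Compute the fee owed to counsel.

$80,505.14

Administrative: 78.4 × $170 = $13,328.00
Motion practice: 29.8 × $335 = $9,983.00
Court appearance: 57.2 × $665 = $38,038.00
Client communication: 131.4 × $185 = $24,309.00
Document review: 64.2 × $195 = $12,519.00
Subtotal: $98,177.00
Less 18% discount: −$17,671.86
Total: $98,177.00 − $17,671.86 = $80,505.14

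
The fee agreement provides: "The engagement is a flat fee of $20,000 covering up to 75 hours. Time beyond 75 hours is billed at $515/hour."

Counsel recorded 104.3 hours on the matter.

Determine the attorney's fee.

$35,089.50

Flat fee: $20,000.00
Excess hours: 104.3 − 75 = 29.3
Overrun: 29.3 × $515 = $15,089.50
Total: $20,000.00 + $15,089.50 = $35,089.50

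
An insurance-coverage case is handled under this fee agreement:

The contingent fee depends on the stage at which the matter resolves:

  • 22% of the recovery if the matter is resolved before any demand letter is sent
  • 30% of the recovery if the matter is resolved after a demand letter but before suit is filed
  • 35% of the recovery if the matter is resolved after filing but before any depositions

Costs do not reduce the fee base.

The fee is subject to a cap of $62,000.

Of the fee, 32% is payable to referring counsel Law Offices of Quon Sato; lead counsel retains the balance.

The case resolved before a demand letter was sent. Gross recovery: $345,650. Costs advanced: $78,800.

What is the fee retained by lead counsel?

$42,160.00

Fee base is the gross recovery, $345,650; costs are reimbursed separately.
The matter resolved before a demand letter was sent, so the 22% rate applies.
$345,650 × 22% = $76,043.00
$76,043.00 exceeds the $62,000 cap, so the fee is capped at $62,000.00.
Referral share: 32% of $62,000.00 = $19,840.00; lead counsel retains $62,000.00 − $19,840.00 = $42,160.00.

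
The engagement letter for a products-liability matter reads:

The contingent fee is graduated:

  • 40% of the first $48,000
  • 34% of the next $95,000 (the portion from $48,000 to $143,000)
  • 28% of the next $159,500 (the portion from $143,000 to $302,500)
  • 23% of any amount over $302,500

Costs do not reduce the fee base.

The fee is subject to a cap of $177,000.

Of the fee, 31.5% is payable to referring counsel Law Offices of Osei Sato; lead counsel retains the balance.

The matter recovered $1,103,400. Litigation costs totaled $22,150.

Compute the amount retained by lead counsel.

$121,245.00

Fee base is the gross recovery, $1,103,400; costs are reimbursed separately.
First $48,000 at 40% = $19,200.00
Next $95,000 at 34% = $32,300.00
Next $159,500 at 28% = $44,660.00
Remaining $800,900 at 23% = $184,207.00
Fee: $19,200.00 + $32,300.00 + $44,660.00 + $184,207.00 = $280,367.00
$280,367.00 exceeds the $177,000 cap, so the fee is capped at $177,000.00.
Referral share: 31.5% of $177,000.00 = $55,755.00; lead counsel retains $177,000.00 − $55,755.00 = $121,245.00.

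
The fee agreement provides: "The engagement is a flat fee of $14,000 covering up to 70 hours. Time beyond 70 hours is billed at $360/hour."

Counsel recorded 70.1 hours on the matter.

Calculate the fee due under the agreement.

Flat fee: $14,000.00
Excess hours: 70.1 − 70 = 0.1
Overrun: 0.1 × $360 = $36.00
Total: $14,000.00 + $36.00 = $14,036.00

$14,036.00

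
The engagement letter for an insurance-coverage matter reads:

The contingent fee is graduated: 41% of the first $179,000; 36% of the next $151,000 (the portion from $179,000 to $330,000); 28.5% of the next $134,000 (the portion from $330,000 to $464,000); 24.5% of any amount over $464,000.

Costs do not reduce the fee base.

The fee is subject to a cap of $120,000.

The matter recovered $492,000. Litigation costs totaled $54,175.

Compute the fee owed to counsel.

Fee base is the gross recovery, $492,000; costs are reimbursed separately.
First $179,000 at 41% = $73,390.00
Next $151,000 at 36% = $54,360.00
Next $134,000 at 28.5% = $38,190.00
Remaining $28,000 at 24.5% = $6,860.00
Fee: $73,390.00 + $54,360.00 + $38,190.00 + $6,860.00 = $172,800.00
$172,800.00 exceeds the $120,000 cap, so the fee is capped at $120,000.00.

$120,000.00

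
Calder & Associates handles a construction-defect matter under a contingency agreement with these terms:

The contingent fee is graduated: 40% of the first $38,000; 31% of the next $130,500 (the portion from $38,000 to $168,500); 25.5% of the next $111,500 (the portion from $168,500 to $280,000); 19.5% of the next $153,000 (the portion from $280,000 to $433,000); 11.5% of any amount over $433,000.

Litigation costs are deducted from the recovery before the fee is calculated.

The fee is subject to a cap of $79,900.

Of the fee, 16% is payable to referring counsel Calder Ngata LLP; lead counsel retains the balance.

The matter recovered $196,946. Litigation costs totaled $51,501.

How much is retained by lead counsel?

$40,746.68

Fee base (net of costs): $196,946 − $51,501 = $145,445
First $38,000 at 40% = $15,200.00
Remaining $107,445 at 31% = $33,307.95
Fee: $15,200.00 + $33,307.95 = $48,507.95
$48,507.95 is under the $79,900 cap.
Referral share: 16% of $48,507.95 = $7,761.27; lead counsel retains $48,507.95 − $7,761.27 = $40,746.68.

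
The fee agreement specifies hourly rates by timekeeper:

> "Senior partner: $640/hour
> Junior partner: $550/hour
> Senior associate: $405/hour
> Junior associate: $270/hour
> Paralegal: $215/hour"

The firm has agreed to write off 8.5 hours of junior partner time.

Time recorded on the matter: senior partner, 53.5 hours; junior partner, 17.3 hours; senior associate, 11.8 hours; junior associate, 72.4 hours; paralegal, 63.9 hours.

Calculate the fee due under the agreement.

Senior partner: 53.5 × $640 = $34,240.00
Junior partner: 17.3 × $550 = $9,515.00
Senior associate: 11.8 × $405 = $4,779.00
Junior associate: 72.4 × $270 = $19,548.00
Paralegal: 63.9 × $215 = $13,738.50
Subtotal: $81,820.50
Write-off: 8.5 × $550 = $4,675.00
Total: $81,820.50 − $4,675.00 = $77,145.50

$77,145.50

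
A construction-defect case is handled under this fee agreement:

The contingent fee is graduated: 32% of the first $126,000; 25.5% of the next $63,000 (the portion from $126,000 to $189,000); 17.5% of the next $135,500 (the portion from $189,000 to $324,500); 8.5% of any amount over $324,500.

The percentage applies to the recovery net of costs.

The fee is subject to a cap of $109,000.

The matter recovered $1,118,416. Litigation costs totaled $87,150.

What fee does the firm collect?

$109,000.00

Fee base (net of costs): $1,118,416 − $87,150 = $1,031,266
First $126,000 at 32% = $40,320.00
Next $63,000 at 25.5% = $16,065.00
Next $135,500 at 17.5% = $23,712.50
Remaining $706,766 at 8.5% = $60,075.11
Fee: $40,320.00 + $16,065.00 + $23,712.50 + $60,075.11 = $140,172.61
$140,172.61 exceeds the $109,000 cap, so the fee is capped at $109,000.00.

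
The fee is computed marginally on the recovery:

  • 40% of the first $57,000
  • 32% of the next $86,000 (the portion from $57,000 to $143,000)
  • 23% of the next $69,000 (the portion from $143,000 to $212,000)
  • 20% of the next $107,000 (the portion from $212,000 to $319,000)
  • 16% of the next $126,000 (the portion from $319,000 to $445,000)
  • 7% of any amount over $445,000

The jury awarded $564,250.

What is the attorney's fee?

First $57,000 at 40% = $22,800.00
Next $86,000 at 32% = $27,520.00
Next $69,000 at 23% = $15,870.00
Next $107,000 at 20% = $21,400.00
Next $126,000 at 16% = $20,160.00
Remaining $119,250 at 7% = $8,347.50
Fee: $22,800.00 + $27,520.00 + $15,870.00 + $21,400.00 + $20,160.00 + $8,347.50 = $116,097.50

$116,097.50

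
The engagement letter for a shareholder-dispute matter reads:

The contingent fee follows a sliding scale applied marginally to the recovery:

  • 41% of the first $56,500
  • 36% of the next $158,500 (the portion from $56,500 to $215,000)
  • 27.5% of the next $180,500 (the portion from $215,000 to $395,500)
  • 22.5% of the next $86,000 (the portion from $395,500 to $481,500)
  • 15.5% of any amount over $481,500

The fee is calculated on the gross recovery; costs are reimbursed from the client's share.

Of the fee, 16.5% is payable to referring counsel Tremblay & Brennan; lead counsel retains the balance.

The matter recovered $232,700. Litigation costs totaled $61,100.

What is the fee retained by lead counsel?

Fee base is the gross recovery, $232,700; costs are reimbursed separately.
First $56,500 at 41% = $23,165.00
Next $158,500 at 36% = $57,060.00
Remaining $17,700 at 27.5% = $4,867.50
Fee: $23,165.00 + $57,060.00 + $4,867.50 = $85,092.50
Referral share: 16.5% of $85,092.50 = $14,040.26; lead counsel retains $85,092.50 − $14,040.26 = $71,052.24.

$71,052.24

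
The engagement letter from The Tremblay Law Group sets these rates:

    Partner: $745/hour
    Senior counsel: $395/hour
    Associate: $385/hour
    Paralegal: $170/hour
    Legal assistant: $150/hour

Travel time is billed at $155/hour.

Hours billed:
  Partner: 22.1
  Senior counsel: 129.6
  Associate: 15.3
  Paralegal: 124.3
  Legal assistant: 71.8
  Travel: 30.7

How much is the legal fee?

Partner: 22.1 × $745 = $16,464.50
Senior counsel: 129.6 × $395 = $51,192.00
Associate: 15.3 × $385 = $5,890.50
Paralegal: 124.3 × $170 = $21,131.00
Legal assistant: 71.8 × $150 = $10,770.00
Subtotal: $16,464.50 + $51,192.00 + $5,890.50 + $21,131.00 + $10,770.00 = $105,448.00
Travel: 30.7 × $155 = $4,758.50
Total: $105,448.00 + $4,758.50 = $110,206.50

$110,206.50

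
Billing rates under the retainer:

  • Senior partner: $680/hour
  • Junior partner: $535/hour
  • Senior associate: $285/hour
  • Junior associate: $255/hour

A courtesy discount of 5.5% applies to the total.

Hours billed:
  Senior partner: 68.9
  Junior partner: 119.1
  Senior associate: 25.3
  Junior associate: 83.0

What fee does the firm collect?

$131,303.97

Senior partner: 68.9 × $680 = $46,852.00
Junior partner: 119.1 × $535 = $63,718.50
Senior associate: 25.3 × $285 = $7,210.50
Junior associate: 83.0 × $255 = $21,165.00
Subtotal: $138,946.00
Less 5.5% discount: −$7,642.03
Total: $138,946.00 − $7,642.03 = $131,303.97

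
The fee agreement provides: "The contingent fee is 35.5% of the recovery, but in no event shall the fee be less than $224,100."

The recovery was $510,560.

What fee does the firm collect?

35.5% of $510,560 = $181,248.80
That is below the $224,100 minimum, so the minimum applies.

$224,100.00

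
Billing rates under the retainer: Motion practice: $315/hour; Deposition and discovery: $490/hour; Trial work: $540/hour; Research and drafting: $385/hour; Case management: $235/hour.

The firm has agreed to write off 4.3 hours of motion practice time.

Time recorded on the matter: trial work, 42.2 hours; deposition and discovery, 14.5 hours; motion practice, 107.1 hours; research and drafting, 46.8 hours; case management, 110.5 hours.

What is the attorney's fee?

$106,260.50

Motion practice: 107.1 × $315 = $33,736.50
Deposition and discovery: 14.5 × $490 = $7,105.00
Trial work: 42.2 × $540 = $22,788.00
Research and drafting: 46.8 × $385 = $18,018.00
Case management: 110.5 × $235 = $25,967.50
Subtotal: $107,615.00
Write-off: 4.3 × $315 = $1,354.50
Total: $107,615.00 − $1,354.50 = $106,260.50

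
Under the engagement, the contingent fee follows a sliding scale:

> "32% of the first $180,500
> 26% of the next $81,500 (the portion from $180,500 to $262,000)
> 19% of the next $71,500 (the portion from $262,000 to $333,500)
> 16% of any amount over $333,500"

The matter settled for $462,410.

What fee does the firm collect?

$113,160.60

First $180,500 at 32% = $57,760.00
Next $81,500 at 26% = $21,190.00
Next $71,500 at 19% = $13,585.00
Remaining $128,910 at 16% = $20,625.60
Fee: $57,760.00 + $21,190.00 + $13,585.00 + $20,625.60 = $113,160.60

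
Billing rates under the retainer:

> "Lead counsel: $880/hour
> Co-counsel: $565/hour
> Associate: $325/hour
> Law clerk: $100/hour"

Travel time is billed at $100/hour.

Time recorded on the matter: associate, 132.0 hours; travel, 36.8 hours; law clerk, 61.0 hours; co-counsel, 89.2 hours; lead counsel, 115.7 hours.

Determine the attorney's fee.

Lead counsel: 115.7 × $880 = $101,816.00
Co-counsel: 89.2 × $565 = $50,398.00
Associate: 132.0 × $325 = $42,900.00
Law clerk: 61.0 × $100 = $6,100.00
Subtotal: $101,816.00 + $50,398.00 + $42,900.00 + $6,100.00 = $201,214.00
Travel: 36.8 × $100 = $3,680.00
Total: $201,214.00 + $3,680.00 = $204,894.00

$204,894.00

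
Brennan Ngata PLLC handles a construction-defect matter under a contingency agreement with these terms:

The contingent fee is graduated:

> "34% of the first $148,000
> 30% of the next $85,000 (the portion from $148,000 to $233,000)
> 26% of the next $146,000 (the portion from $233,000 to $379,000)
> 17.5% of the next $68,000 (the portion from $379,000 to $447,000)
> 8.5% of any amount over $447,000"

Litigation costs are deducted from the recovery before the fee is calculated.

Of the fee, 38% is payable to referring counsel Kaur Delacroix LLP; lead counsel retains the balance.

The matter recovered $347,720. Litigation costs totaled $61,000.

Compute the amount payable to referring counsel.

Fee base (net of costs): $347,720 − $61,000 = $286,720
First $148,000 at 34% = $50,320.00
Next $85,000 at 30% = $25,500.00
Remaining $53,720 at 26% = $13,967.20
Fee: $50,320.00 + $25,500.00 + $13,967.20 = $89,787.20
Referral share: 38% of $89,787.20 = $34,119.14; lead counsel retains $89,787.20 − $34,119.14 = $55,668.06.

$34,119.14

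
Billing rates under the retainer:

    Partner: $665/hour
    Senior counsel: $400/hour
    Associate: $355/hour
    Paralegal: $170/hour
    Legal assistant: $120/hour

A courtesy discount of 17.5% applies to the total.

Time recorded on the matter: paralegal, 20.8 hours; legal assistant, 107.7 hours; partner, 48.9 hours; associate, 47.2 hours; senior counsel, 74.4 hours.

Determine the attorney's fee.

Partner: 48.9 × $665 = $32,518.50
Senior counsel: 74.4 × $400 = $29,760.00
Associate: 47.2 × $355 = $16,756.00
Paralegal: 20.8 × $170 = $3,536.00
Legal assistant: 107.7 × $120 = $12,924.00
Subtotal: $95,494.50
Less 17.5% discount: −$16,711.54
Total: $95,494.50 − $16,711.54 = $78,782.96

$78,782.96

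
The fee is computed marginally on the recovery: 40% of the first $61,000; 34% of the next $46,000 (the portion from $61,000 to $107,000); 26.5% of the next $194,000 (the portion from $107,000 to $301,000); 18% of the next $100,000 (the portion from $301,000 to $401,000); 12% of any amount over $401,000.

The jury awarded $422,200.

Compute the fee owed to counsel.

$111,994.00

First $61,000 at 40% = $24,400.00
Next $46,000 at 34% = $15,640.00
Next $194,000 at 26.5% = $51,410.00
Next $100,000 at 18% = $18,000.00
Remaining $21,200 at 12% = $2,544.00
Fee: $24,400.00 + $15,640.00 + $51,410.00 + $18,000.00 + $2,544.00 = $111,994.00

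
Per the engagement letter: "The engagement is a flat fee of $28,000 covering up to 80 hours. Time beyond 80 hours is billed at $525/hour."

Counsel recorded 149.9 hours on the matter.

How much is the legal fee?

Flat fee: $28,000.00
Excess hours: 149.9 − 80 = 69.9
Overrun: 69.9 × $525 = $36,697.50
Total: $28,000.00 + $36,697.50 = $64,697.50

$64,697.50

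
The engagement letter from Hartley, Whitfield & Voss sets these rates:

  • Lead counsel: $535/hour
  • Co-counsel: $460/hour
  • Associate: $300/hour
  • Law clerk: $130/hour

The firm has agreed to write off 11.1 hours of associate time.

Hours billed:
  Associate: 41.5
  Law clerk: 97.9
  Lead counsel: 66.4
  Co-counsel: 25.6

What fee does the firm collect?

Lead counsel: 66.4 × $535 = $35,524.00
Co-counsel: 25.6 × $460 = $11,776.00
Associate: 41.5 × $300 = $12,450.00
Law clerk: 97.9 × $130 = $12,727.00
Subtotal: $72,477.00
Write-off: 11.1 × $300 = $3,330.00
Total: $72,477.00 − $3,330.00 = $69,147.00

$69,147.00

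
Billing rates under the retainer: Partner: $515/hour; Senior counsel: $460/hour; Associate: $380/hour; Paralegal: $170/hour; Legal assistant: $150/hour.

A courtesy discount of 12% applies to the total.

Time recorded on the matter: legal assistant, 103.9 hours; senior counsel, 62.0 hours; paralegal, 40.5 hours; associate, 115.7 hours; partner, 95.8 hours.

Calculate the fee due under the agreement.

Partner: 95.8 × $515 = $49,337.00
Senior counsel: 62.0 × $460 = $28,520.00
Associate: 115.7 × $380 = $43,966.00
Paralegal: 40.5 × $170 = $6,885.00
Legal assistant: 103.9 × $150 = $15,585.00
Subtotal: $144,293.00
Less 12% discount: −$17,315.16
Total: $144,293.00 − $17,315.16 = $126,977.84

$126,977.84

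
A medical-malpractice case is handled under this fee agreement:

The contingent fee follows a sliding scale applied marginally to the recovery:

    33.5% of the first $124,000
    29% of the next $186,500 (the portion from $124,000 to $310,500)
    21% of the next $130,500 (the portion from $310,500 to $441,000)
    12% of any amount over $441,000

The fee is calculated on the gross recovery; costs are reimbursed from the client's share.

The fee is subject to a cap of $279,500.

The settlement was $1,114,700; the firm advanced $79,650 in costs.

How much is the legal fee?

Fee base is the gross recovery, $1,114,700; costs are reimbursed separately.
First $124,000 at 33.5% = $41,540.00
Next $186,500 at 29% = $54,085.00
Next $130,500 at 21% = $27,405.00
Remaining $673,700 at 12% = $80,844.00
Fee: $41,540.00 + $54,085.00 + $27,405.00 + $80,844.00 = $203,874.00
$203,874.00 is under the $279,500 cap.

$203,874.00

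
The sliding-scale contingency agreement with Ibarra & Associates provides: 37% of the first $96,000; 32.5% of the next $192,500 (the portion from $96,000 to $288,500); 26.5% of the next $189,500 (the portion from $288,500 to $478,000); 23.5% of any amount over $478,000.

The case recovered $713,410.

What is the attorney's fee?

First $96,000 at 37% = $35,520.00
Next $192,500 at 32.5% = $62,562.50
Next $189,500 at 26.5% = $50,217.50
Remaining $235,410 at 23.5% = $55,321.35
Fee: $35,520.00 + $62,562.50 + $50,217.50 + $55,321.35 = $203,621.35

$203,621.35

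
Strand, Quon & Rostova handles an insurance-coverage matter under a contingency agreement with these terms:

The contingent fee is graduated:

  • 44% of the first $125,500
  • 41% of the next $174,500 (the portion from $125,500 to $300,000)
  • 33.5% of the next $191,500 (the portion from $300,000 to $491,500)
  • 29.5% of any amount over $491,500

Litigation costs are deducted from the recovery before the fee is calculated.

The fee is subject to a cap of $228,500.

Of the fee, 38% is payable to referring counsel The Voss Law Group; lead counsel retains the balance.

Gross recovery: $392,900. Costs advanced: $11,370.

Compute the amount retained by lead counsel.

Fee base (net of costs): $392,900 − $11,370 = $381,530
First $125,500 at 44% = $55,220.00
Next $174,500 at 41% = $71,545.00
Remaining $81,530 at 33.5% = $27,312.55
Fee: $55,220.00 + $71,545.00 + $27,312.55 = $154,077.55
$154,077.55 is under the $228,500 cap.
Referral share: 38% of $154,077.55 = $58,549.47; lead counsel retains $154,077.55 − $58,549.47 = $95,528.08.

$95,528.08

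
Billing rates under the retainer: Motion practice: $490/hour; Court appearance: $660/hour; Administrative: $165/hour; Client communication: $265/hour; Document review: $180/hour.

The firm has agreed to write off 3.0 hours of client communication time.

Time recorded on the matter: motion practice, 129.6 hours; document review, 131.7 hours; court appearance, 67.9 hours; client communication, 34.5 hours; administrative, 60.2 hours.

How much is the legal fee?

Motion practice: 129.6 × $490 = $63,504.00
Court appearance: 67.9 × $660 = $44,814.00
Administrative: 60.2 × $165 = $9,933.00
Client communication: 34.5 × $265 = $9,142.50
Document review: 131.7 × $180 = $23,706.00
Subtotal: $151,099.50
Write-off: 3.0 × $265 = $795.00
Total: $151,099.50 − $795.00 = $150,304.50

$150,304.50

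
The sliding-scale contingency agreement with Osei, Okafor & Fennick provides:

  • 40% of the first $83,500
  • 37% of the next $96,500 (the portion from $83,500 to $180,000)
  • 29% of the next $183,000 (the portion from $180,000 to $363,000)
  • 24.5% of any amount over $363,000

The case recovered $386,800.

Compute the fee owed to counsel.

First $83,500 at 40% = $33,400.00
Next $96,500 at 37% = $35,705.00
Next $183,000 at 29% = $53,070.00
Remaining $23,800 at 24.5% = $5,831.00
Fee: $33,400.00 + $35,705.00 + $53,070.00 + $5,831.00 = $128,006.00

$128,006.00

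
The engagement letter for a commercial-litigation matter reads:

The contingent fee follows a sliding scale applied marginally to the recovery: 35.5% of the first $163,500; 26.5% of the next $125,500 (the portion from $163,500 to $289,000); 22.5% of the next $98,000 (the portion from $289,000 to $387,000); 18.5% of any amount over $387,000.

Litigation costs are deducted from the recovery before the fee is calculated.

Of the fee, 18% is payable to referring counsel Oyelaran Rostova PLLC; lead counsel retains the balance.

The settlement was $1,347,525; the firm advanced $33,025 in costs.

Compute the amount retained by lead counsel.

$233,648.75

Fee base (net of costs): $1,347,525 − $33,025 = $1,314,500
First $163,500 at 35.5% = $58,042.50
Next $125,500 at 26.5% = $33,257.50
Next $98,000 at 22.5% = $22,050.00
Remaining $927,500 at 18.5% = $171,587.50
Fee: $58,042.50 + $33,257.50 + $22,050.00 + $171,587.50 = $284,937.50
Referral share: 18% of $284,937.50 = $51,288.75; lead counsel retains $284,937.50 − $51,288.75 = $233,648.75.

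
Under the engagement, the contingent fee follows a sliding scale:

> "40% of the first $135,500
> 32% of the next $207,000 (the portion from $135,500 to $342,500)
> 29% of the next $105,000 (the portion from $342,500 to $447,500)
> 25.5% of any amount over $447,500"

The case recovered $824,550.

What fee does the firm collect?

First $135,500 at 40% = $54,200.00
Next $207,000 at 32% = $66,240.00
Next $105,000 at 29% = $30,450.00
Remaining $377,050 at 25.5% = $96,147.75
Fee: $54,200.00 + $66,240.00 + $30,450.00 + $96,147.75 = $247,037.75

$247,037.75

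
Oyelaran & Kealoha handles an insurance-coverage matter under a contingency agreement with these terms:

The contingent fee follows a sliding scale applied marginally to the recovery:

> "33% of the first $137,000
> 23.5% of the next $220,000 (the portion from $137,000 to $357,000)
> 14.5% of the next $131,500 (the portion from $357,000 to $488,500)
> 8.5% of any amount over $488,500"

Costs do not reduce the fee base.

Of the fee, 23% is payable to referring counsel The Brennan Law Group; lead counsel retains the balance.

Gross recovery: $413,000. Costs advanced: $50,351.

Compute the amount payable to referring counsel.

Fee base is the gross recovery, $413,000; costs are reimbursed separately.
First $137,000 at 33% = $45,210.00
Next $220,000 at 23.5% = $51,700.00
Remaining $56,000 at 14.5% = $8,120.00
Fee: $45,210.00 + $51,700.00 + $8,120.00 = $105,030.00
Referral share: 23% of $105,030.00 = $24,156.90; lead counsel retains $105,030.00 − $24,156.90 = $80,873.10.

$24,156.90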